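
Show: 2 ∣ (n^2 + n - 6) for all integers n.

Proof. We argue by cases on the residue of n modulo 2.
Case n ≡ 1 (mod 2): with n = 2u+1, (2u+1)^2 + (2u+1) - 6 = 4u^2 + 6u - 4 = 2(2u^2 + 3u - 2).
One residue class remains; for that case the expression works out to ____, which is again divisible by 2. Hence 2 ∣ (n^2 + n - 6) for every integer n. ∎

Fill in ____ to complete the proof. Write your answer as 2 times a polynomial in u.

Only n ≡ 0 (mod 2) is unaccounted for. Put n = 2u:
(2u)^2 + (2u) - 6 expands to 4u^2 + 2u - 6,
and factoring out 2 leaves 2(2u^2 + u - 3).

2(2u^2 + u - 3)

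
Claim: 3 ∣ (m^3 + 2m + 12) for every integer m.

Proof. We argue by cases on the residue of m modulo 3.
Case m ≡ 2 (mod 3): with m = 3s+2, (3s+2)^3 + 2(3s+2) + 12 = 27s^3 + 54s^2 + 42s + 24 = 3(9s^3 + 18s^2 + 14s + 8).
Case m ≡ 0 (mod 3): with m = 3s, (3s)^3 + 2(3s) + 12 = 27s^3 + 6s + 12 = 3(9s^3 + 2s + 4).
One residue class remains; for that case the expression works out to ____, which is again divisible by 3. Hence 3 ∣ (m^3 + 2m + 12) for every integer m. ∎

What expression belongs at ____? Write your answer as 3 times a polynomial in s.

The residues treated are {2, 0}, so the missing case is m ≡ 1 (mod 3); write m = 3s+1.
Then (3s+1)^3 + 2(3s+1) + 12 = 27s^3 + 27s^2 + 15s + 15 = 3(9s^3 + 9s^2 + 5s + 5).

3(9s^3 + 9s^2 + 5s + 5)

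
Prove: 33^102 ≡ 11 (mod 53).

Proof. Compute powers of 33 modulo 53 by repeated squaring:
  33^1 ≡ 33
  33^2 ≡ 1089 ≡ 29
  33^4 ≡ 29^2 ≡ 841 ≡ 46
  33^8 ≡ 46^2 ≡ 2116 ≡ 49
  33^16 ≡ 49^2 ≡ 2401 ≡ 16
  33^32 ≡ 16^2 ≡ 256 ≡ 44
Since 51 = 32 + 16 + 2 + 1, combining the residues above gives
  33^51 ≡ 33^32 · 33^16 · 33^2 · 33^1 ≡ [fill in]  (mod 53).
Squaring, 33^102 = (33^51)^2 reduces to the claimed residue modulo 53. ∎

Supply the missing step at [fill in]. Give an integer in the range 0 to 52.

Multiply the listed residues: 44 · 16 · 29 · 33 = 704 → 20416 → 673728.
Reducing modulo 53: 673728 = 12711·53 + 45, so 33^51 ≡ 45.

45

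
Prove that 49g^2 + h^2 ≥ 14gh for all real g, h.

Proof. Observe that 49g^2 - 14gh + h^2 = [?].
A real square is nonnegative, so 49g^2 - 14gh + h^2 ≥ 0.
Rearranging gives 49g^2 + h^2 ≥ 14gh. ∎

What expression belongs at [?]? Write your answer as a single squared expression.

The leading and trailing coefficients are 7^2 and 1^2, and 14 = 2·7·1, so the trinomial is (7g - h)^2.
Hence 49g^2 - 14gh + h^2 ≥ 0.

(7g - h)^2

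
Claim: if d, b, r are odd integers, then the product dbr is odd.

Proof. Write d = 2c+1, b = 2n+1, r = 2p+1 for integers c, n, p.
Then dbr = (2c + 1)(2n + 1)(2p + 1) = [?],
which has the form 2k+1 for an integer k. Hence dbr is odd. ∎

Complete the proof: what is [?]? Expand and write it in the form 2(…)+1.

(2c + 1)(2n + 1)(2p + 1) = 8cnp + 4cn + 4cp + 2c + 4np + 2n + 2p + 1
= 2(4cnp + 2cn + 2cp + c + 2np + n + p) + 1.
Since 4cnp + 2cn + 2cp + c + 2np + n + p is an integer, the product is of the form 2k+1 for an integer k.

2(4cnp + 2cn + 2cp + c + 2np + n + p) + 1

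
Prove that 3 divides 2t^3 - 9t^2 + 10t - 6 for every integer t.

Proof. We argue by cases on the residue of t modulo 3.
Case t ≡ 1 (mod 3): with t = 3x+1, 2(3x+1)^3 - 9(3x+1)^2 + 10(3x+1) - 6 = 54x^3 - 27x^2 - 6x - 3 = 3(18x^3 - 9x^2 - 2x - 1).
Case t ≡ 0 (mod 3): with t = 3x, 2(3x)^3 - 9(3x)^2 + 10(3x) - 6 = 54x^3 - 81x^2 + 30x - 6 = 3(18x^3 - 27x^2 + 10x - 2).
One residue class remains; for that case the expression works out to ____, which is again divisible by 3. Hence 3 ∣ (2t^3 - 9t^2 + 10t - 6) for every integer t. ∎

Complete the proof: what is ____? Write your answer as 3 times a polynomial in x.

3(18x^3 + 9x^2 - 2x - 2)

The residues treated are {1, 0}, so the missing case is t ≡ 2 (mod 3); write t = 3x+2.
Then 2(3x+2)^3 - 9(3x+2)^2 + 10(3x+2) - 6 = 54x^3 + 27x^2 - 6x - 6 = 3(18x^3 + 9x^2 - 2x - 2).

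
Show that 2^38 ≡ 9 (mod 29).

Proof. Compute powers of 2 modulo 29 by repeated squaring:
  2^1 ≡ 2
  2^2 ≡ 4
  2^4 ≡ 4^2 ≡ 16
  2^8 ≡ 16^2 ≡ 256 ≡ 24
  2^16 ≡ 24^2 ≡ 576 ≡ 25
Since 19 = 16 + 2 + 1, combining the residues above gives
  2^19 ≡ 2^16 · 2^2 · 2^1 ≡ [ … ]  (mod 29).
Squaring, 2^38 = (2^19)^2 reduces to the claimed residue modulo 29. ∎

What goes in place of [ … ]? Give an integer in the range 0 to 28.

26

Multiply the listed residues: 25 · 4 · 2 = 100 → 200.
Reducing modulo 29: 200 = 6·29 + 26, so 2^19 ≡ 26.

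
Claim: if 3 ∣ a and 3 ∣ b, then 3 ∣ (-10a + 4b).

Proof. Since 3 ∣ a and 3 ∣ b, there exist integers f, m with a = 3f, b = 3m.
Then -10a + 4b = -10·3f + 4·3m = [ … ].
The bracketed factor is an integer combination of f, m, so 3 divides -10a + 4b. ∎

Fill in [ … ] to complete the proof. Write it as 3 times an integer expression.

Each term has a factor of 3: -10·3f + 4·3m = 3·(-10f + 4m).
Since -10f + 4m is an integer, 3 ∣ (-10a + 4b).

3(-10f + 4m)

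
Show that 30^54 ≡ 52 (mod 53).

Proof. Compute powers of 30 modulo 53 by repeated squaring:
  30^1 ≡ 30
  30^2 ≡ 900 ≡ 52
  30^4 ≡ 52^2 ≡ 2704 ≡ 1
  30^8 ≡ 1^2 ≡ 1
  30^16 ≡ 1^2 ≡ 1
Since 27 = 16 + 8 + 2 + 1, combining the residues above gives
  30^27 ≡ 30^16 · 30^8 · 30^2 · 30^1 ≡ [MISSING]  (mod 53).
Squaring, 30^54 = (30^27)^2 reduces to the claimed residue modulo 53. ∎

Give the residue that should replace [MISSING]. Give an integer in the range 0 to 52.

30^16 · 30^8 · 30^2 · 30^1 ≡ 1 · 1 · 52 · 30 = 1560.
1560 mod 53 = 23, so 30^27 ≡ 23 (mod 53).

23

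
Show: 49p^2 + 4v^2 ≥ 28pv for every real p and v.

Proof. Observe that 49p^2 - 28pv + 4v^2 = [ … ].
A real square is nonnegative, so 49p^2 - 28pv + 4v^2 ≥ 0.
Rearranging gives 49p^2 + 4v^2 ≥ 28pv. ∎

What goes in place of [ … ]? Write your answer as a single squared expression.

49p^2 - 28pv + 4v^2 is a perfect-square trinomial: the outer terms are (7p)^2 and (2v)^2, and the cross term is -2·7p·2v.
So 49p^2 - 28pv + 4v^2 = (7p - 2v)^2 ≥ 0.

(7p - 2v)^2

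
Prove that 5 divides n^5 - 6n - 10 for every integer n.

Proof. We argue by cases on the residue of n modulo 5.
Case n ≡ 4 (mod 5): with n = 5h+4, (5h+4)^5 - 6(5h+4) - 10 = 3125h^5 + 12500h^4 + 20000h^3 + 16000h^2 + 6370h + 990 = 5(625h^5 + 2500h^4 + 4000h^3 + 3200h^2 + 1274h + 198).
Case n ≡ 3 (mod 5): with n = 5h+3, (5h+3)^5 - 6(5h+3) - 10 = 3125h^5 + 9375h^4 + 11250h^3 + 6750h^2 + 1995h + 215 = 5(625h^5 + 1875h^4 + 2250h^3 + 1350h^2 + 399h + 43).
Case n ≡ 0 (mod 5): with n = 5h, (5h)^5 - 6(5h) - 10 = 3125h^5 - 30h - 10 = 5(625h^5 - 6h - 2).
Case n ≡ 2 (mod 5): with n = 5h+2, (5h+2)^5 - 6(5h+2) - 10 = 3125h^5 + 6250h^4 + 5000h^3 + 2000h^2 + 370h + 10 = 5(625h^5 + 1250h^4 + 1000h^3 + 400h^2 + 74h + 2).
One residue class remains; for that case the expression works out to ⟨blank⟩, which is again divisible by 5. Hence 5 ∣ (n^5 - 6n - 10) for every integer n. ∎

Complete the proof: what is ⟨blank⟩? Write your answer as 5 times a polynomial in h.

5(625h^5 + 625h^4 + 250h^3 + 50h^2 - h - 3)

The residues treated are {4, 3, 0, 2}, so the missing case is n ≡ 1 (mod 5); write n = 5h+1.
Then (5h+1)^5 - 6(5h+1) - 10 = 3125h^5 + 3125h^4 + 1250h^3 + 250h^2 - 5h - 15 = 5(625h^5 + 625h^4 + 250h^3 + 50h^2 - h - 3).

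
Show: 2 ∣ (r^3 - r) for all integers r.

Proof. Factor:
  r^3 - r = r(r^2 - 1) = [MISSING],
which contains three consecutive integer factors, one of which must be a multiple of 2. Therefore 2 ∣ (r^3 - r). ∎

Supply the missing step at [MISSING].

r(r^2 - 1) = r(r - 1)(r + 1) = (r - 1)r(r + 1).
These three factors are consecutive integers, so their product is divisible by 2.

(r - 1)r(r + 1)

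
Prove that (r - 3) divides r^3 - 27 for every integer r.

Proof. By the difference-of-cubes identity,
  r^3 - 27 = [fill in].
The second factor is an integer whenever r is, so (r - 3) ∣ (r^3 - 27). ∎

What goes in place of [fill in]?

(r - 3)(r^2 + 3r + 9)

Polynomial division of r^3 - 27 by r - 3 leaves remainder 0 and quotient r^2 + 3r + 9.
Hence r^3 - 27 = (r - 3)(r^2 + 3r + 9).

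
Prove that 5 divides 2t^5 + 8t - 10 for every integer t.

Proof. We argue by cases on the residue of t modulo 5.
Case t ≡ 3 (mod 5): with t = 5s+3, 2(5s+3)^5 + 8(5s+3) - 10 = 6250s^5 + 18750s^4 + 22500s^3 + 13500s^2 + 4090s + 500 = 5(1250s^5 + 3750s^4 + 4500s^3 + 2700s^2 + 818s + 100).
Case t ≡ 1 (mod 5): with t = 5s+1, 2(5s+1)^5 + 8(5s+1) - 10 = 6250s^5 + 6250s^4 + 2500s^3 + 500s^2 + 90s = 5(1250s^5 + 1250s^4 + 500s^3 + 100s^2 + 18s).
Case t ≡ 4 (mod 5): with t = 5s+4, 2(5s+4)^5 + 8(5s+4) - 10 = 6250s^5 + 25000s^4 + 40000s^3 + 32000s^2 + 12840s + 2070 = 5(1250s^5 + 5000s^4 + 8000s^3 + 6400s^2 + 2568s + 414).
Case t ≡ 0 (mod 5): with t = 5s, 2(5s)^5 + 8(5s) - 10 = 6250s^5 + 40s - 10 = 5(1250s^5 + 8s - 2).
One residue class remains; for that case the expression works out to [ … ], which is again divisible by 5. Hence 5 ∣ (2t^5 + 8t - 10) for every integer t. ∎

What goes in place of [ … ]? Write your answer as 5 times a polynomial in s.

The residues treated are {3, 1, 4, 0}, so the missing case is t ≡ 2 (mod 5); write t = 5s+2.
Then 2(5s+2)^5 + 8(5s+2) - 10 = 6250s^5 + 12500s^4 + 10000s^3 + 4000s^2 + 840s + 70 = 5(1250s^5 + 2500s^4 + 2000s^3 + 800s^2 + 168s + 14).

5(1250s^5 + 2500s^4 + 2000s^3 + 800s^2 + 168s + 14)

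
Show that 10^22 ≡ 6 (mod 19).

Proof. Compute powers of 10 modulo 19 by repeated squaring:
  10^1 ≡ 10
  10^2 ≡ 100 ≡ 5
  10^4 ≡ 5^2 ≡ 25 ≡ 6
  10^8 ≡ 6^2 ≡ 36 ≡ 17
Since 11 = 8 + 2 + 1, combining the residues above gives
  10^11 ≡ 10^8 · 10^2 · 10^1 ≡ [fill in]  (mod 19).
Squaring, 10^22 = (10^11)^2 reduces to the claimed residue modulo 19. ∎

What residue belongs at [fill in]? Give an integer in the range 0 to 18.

14

10^8 · 10^2 · 10^1 ≡ 17 · 5 · 10 = 850.
850 mod 19 = 14, so 10^11 ≡ 14 (mod 19).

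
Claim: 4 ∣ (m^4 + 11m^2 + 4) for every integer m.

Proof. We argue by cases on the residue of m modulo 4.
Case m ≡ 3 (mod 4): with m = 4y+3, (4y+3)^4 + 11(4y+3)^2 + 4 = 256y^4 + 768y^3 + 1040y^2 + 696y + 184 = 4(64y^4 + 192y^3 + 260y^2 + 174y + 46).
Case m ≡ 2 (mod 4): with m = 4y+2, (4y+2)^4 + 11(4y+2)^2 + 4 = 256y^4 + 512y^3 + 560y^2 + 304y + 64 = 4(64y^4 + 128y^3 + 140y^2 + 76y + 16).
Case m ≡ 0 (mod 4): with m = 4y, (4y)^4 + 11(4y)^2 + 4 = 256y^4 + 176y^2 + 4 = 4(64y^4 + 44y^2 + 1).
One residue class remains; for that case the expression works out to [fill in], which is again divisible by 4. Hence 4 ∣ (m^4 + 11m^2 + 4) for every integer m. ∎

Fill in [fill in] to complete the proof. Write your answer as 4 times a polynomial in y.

4(64y^4 + 64y^3 + 68y^2 + 26y + 4)

Only m ≡ 1 (mod 4) is unaccounted for. Put m = 4y+1:
(4y+1)^4 + 11(4y+1)^2 + 4 expands to 256y^4 + 256y^3 + 272y^2 + 104y + 16,
and factoring out 4 leaves 4(64y^4 + 64y^3 + 68y^2 + 26y + 4).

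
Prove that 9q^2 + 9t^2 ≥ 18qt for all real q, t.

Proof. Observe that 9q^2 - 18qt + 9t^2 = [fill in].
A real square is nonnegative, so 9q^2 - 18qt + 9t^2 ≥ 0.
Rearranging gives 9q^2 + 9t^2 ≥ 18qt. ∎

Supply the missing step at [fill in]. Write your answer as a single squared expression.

(3q - 3t)^2

The leading and trailing coefficients are 3^2 and 3^2, and 18 = 2·3·3, so the trinomial is (3q - 3t)^2.
Hence 9q^2 - 18qt + 9t^2 ≥ 0.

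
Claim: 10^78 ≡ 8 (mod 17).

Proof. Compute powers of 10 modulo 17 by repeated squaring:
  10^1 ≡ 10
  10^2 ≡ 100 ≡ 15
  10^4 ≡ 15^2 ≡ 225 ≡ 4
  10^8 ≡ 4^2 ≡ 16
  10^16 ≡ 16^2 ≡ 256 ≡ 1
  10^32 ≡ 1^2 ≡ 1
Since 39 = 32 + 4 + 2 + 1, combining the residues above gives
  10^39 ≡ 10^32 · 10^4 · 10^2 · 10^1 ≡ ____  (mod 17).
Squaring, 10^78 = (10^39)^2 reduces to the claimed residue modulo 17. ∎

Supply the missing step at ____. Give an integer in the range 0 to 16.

10^32 · 10^4 · 10^2 · 10^1 ≡ 1 · 4 · 15 · 10 = 600.
600 mod 17 = 5, so 10^39 ≡ 5 (mod 17).

5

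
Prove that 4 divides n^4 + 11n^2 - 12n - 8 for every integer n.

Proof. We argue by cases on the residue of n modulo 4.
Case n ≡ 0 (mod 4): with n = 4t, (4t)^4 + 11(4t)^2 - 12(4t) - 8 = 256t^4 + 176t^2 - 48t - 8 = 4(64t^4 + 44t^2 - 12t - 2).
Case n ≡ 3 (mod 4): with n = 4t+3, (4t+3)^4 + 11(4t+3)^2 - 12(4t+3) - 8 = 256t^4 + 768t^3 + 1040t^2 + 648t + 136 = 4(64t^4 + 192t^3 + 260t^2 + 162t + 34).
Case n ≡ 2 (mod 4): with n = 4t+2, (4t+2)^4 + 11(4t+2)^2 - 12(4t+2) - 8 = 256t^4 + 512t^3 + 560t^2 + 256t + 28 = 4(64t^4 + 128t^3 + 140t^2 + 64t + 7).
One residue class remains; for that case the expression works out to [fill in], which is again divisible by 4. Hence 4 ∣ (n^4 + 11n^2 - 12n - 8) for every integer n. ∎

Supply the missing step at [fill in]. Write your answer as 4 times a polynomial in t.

The residues treated are {0, 3, 2}, so the missing case is n ≡ 1 (mod 4); write n = 4t+1.
Then (4t+1)^4 + 11(4t+1)^2 - 12(4t+1) - 8 = 256t^4 + 256t^3 + 272t^2 + 56t - 8 = 4(64t^4 + 64t^3 + 68t^2 + 14t - 2).

4(64t^4 + 64t^3 + 68t^2 + 14t - 2)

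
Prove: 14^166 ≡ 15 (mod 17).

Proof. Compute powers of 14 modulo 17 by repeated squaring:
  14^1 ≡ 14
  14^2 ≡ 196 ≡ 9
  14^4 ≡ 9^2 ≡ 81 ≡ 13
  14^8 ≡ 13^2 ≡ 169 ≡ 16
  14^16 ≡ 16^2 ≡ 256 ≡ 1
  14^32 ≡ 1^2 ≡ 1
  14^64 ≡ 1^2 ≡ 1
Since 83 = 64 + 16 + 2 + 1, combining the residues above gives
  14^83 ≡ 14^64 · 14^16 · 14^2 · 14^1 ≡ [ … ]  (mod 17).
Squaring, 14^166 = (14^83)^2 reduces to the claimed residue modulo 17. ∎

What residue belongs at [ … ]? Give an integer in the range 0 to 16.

7

Multiply the listed residues: 1 · 1 · 9 · 14 = 1 → 9 → 126.
Reducing modulo 17: 126 = 7·17 + 7, so 14^83 ≡ 7.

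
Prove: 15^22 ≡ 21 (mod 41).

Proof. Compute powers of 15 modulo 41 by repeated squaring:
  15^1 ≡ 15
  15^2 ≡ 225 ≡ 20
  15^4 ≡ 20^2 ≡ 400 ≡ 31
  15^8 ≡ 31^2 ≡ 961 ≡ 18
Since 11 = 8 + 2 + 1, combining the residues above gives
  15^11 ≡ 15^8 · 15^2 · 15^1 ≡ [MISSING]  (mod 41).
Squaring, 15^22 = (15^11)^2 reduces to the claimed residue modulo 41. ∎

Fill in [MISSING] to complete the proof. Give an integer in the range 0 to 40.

29

15^8 · 15^2 · 15^1 ≡ 18 · 20 · 15 = 5400.
5400 mod 41 = 29, so 15^11 ≡ 29 (mod 41).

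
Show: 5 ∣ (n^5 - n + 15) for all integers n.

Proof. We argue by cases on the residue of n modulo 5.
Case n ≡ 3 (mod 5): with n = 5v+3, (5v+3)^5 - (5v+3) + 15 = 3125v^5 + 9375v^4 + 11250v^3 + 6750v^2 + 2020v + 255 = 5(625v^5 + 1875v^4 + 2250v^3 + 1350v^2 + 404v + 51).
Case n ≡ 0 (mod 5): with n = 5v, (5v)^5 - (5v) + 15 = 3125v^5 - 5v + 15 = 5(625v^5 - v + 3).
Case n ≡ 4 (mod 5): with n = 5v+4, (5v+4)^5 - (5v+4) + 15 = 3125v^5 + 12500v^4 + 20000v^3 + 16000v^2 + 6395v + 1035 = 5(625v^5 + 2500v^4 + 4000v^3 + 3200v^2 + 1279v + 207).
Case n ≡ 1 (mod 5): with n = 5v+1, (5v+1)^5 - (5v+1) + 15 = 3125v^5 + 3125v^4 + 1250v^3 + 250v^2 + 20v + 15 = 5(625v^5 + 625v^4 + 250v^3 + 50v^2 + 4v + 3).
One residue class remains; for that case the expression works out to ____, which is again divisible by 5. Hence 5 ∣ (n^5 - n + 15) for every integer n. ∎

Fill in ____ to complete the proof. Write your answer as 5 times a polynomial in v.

Only n ≡ 2 (mod 5) is unaccounted for. Put n = 5v+2:
(5v+2)^5 - (5v+2) + 15 expands to 3125v^5 + 6250v^4 + 5000v^3 + 2000v^2 + 395v + 45,
and factoring out 5 leaves 5(625v^5 + 1250v^4 + 1000v^3 + 400v^2 + 79v + 9).

5(625v^5 + 1250v^4 + 1000v^3 + 400v^2 + 79v + 9)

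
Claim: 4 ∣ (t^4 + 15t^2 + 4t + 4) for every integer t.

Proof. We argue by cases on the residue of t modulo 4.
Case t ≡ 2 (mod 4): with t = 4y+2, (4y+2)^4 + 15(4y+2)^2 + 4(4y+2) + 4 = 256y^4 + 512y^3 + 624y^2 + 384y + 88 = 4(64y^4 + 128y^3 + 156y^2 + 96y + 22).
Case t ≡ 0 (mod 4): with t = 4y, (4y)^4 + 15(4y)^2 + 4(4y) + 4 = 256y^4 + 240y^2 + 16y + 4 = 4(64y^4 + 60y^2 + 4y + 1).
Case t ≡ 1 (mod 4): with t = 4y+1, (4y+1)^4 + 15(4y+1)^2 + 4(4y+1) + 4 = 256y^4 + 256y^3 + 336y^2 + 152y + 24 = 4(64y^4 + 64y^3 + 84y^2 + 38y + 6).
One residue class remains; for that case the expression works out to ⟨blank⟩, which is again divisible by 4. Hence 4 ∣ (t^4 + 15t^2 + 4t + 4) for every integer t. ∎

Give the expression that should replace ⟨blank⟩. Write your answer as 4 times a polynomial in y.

Only t ≡ 3 (mod 4) is unaccounted for. Put t = 4y+3:
(4y+3)^4 + 15(4y+3)^2 + 4(4y+3) + 4 expands to 256y^4 + 768y^3 + 1104y^2 + 808y + 232,
and factoring out 4 leaves 4(64y^4 + 192y^3 + 276y^2 + 202y + 58).

4(64y^4 + 192y^3 + 276y^2 + 202y + 58)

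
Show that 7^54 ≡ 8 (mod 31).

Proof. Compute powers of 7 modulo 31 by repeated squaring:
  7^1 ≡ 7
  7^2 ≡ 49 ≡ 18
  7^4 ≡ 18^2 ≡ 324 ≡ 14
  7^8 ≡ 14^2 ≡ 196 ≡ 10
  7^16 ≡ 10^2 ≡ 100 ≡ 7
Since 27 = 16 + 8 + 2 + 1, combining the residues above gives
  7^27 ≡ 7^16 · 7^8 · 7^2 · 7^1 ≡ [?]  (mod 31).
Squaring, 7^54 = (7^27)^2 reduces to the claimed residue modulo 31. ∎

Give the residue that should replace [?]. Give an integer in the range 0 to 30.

Multiply the listed residues: 7 · 10 · 18 · 7 = 70 → 1260 → 8820.
Reducing modulo 31: 8820 = 284·31 + 16, so 7^27 ≡ 16.

16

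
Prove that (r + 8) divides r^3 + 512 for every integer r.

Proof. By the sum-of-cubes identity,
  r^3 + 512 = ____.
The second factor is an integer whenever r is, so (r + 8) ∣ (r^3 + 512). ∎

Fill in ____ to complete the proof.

(r + 8)(r^2 - 8r + 64)

a^3 + b^3 = (a + b)(a^2 - ab + b^2). With a = r, b = 8:
r^3 + 512 = (r + 8)(r^2 - 8r + 64).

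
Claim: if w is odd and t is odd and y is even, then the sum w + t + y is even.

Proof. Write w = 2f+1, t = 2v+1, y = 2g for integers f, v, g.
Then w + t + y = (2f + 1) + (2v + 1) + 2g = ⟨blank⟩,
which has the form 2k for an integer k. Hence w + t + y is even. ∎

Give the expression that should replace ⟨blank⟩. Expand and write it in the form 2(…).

2(f + g + v + 1)

Expanding: (2f + 1) + (2v + 1) + 2g = 2f + 2g + 2v + 2.
Every term is even; pulling out the factor of 2 gives 2(f + g + v + 1).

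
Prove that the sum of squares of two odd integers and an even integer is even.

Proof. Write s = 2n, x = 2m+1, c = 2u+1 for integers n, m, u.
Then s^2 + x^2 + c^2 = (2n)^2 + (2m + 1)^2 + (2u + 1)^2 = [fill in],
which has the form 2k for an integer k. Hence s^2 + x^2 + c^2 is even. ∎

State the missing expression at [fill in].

2(2m^2 + 2m + 2n^2 + 2u^2 + 2u + 1)

Expanding: (2n)^2 + (2m + 1)^2 + (2u + 1)^2 = 4m^2 + 4m + 4n^2 + 4u^2 + 4u + 2.
Every term is even; pulling out the factor of 2 gives 2(2m^2 + 2m + 2n^2 + 2u^2 + 2u + 1).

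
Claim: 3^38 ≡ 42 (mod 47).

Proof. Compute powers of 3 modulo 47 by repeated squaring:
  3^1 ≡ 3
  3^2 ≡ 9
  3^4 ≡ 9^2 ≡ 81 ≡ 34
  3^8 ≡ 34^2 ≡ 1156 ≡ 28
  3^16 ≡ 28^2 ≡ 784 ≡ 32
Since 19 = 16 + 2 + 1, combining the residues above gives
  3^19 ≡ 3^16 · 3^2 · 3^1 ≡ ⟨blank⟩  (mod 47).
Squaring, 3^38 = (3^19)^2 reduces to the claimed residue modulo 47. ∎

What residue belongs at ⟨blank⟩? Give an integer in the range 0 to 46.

Multiply the listed residues: 32 · 9 · 3 = 288 → 864.
Reducing modulo 47: 864 = 18·47 + 18, so 3^19 ≡ 18.

18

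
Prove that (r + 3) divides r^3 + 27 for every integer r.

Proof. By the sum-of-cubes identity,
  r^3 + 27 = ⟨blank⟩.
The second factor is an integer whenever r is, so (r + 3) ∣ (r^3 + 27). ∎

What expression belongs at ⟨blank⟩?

(r + 3)(r^2 - 3r + 9)

a^3 + b^3 = (a + b)(a^2 - ab + b^2). With a = r, b = 3:
r^3 + 27 = (r + 3)(r^2 - 3r + 9).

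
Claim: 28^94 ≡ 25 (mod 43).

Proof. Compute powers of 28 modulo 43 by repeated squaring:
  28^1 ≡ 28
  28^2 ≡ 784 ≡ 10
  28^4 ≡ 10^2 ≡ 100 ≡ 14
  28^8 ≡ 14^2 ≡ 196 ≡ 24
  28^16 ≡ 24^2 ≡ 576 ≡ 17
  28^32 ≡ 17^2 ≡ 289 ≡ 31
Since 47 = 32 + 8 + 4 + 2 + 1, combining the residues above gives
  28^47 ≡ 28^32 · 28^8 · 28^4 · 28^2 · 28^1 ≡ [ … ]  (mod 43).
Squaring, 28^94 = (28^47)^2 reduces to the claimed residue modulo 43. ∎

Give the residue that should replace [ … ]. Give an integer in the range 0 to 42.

Multiply the listed residues: 31 · 24 · 14 · 10 · 28 = 744 → 10416 → 104160 → 2916480.
Reducing modulo 43: 2916480 = 67825·43 + 5, so 28^47 ≡ 5.

5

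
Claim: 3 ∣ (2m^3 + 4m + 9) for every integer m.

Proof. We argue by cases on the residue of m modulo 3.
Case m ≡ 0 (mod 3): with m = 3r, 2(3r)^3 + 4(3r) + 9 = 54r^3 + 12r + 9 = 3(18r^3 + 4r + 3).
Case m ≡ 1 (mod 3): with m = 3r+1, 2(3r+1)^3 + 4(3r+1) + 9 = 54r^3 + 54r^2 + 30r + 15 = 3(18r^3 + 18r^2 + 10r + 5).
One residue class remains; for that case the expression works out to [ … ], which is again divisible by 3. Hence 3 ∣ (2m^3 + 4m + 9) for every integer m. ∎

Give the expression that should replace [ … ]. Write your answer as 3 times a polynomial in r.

3(18r^3 + 36r^2 + 28r + 11)

Only m ≡ 2 (mod 3) is unaccounted for. Put m = 3r+2:
2(3r+2)^3 + 4(3r+2) + 9 expands to 54r^3 + 108r^2 + 84r + 33,
and factoring out 3 leaves 3(18r^3 + 36r^2 + 28r + 11).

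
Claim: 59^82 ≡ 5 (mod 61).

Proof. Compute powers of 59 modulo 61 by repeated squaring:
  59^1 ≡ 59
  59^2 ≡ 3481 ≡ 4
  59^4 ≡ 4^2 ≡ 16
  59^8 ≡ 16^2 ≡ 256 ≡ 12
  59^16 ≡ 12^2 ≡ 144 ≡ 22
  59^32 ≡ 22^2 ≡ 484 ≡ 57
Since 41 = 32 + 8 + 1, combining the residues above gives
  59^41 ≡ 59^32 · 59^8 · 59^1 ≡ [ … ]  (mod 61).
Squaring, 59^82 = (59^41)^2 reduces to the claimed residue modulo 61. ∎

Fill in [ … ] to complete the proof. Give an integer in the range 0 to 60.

35

Multiply the listed residues: 57 · 12 · 59 = 684 → 40356.
Reducing modulo 61: 40356 = 661·61 + 35, so 59^41 ≡ 35.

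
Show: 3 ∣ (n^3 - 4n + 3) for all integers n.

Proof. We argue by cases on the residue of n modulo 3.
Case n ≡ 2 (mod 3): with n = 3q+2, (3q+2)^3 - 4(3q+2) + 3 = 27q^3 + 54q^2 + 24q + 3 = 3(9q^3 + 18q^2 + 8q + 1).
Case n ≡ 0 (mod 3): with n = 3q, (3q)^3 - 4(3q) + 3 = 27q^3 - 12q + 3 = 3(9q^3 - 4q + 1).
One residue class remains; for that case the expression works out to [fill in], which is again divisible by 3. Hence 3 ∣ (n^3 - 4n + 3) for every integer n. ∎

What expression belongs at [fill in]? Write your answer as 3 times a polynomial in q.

3(9q^3 + 9q^2 - q)

Only n ≡ 1 (mod 3) is unaccounted for. Put n = 3q+1:
(3q+1)^3 - 4(3q+1) + 3 expands to 27q^3 + 27q^2 - 3q,
and factoring out 3 leaves 3(9q^3 + 9q^2 - q).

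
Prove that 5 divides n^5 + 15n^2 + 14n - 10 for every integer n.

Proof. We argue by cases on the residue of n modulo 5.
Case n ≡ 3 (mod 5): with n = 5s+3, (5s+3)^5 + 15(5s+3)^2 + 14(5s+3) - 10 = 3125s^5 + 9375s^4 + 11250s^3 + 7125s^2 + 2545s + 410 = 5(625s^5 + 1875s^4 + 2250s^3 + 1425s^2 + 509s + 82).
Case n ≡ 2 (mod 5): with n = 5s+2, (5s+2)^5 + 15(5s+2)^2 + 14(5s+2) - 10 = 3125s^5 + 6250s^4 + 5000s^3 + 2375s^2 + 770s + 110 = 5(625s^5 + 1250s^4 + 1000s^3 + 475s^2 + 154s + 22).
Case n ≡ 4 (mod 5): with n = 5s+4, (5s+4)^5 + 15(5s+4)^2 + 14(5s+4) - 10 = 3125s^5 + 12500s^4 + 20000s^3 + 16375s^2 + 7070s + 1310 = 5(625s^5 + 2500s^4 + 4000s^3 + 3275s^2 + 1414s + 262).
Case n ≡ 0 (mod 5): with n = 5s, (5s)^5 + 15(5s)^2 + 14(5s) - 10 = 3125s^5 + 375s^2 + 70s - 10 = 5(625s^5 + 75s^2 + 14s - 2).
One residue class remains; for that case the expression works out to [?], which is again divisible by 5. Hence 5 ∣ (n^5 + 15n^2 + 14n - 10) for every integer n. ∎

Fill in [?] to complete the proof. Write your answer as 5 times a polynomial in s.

The residues treated are {3, 2, 4, 0}, so the missing case is n ≡ 1 (mod 5); write n = 5s+1.
Then (5s+1)^5 + 15(5s+1)^2 + 14(5s+1) - 10 = 3125s^5 + 3125s^4 + 1250s^3 + 625s^2 + 245s + 20 = 5(625s^5 + 625s^4 + 250s^3 + 125s^2 + 49s + 4).

5(625s^5 + 625s^4 + 250s^3 + 125s^2 + 49s + 4)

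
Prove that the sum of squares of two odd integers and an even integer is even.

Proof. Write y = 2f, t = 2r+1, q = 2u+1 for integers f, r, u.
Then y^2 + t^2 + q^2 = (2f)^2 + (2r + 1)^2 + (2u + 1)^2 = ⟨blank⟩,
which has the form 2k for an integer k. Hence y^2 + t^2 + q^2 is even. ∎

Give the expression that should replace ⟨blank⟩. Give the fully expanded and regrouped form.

2(2f^2 + 2r^2 + 2r + 2u^2 + 2u + 1)

(2f)^2 + (2r + 1)^2 + (2u + 1)^2 = 4f^2 + 4r^2 + 4r + 4u^2 + 4u + 2
= 2(2f^2 + 2r^2 + 2r + 2u^2 + 2u + 1).
Since 2f^2 + 2r^2 + 2r + 2u^2 + 2u + 1 is an integer, the sum of squares is of the form 2k for an integer k.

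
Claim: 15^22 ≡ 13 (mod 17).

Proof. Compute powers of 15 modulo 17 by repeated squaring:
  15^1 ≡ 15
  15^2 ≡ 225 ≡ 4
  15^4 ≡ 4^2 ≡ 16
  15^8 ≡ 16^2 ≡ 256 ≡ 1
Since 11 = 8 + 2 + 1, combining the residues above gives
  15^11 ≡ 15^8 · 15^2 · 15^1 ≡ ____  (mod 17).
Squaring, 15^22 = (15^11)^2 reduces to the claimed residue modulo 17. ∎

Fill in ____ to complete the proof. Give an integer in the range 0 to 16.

9

15^8 · 15^2 · 15^1 ≡ 1 · 4 · 15 = 60.
60 mod 17 = 9, so 15^11 ≡ 9 (mod 17).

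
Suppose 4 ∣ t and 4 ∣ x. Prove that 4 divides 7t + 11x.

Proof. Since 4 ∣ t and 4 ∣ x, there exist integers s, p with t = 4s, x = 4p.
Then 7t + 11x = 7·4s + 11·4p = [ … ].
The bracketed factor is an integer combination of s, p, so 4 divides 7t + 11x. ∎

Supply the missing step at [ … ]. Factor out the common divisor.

Pull the common 4 out of every term: 7·4s + 11·4p = 4(11p + 7s).
11p + 7s is an integer, which exhibits the divisibility.

4(11p + 7s)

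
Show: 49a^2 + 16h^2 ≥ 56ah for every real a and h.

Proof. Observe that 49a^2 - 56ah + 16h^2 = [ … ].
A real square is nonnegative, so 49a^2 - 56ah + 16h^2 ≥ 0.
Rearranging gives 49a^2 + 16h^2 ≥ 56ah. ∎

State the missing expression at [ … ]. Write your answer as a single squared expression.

49a^2 - 56ah + 16h^2 is a perfect-square trinomial: the outer terms are (7a)^2 and (4h)^2, and the cross term is -2·7a·4h.
So 49a^2 - 56ah + 16h^2 = (7a - 4h)^2 ≥ 0.

(7a - 4h)^2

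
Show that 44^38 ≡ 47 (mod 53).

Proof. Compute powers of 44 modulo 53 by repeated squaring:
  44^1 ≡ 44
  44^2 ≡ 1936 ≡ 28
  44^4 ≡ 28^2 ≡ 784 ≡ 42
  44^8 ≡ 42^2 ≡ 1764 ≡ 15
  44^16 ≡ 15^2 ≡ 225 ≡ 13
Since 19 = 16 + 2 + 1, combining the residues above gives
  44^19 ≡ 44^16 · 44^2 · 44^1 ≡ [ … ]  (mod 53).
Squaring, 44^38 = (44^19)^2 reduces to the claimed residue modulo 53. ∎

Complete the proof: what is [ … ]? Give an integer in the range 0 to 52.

10

44^16 · 44^2 · 44^1 ≡ 13 · 28 · 44 = 16016.
16016 mod 53 = 10, so 44^19 ≡ 10 (mod 53).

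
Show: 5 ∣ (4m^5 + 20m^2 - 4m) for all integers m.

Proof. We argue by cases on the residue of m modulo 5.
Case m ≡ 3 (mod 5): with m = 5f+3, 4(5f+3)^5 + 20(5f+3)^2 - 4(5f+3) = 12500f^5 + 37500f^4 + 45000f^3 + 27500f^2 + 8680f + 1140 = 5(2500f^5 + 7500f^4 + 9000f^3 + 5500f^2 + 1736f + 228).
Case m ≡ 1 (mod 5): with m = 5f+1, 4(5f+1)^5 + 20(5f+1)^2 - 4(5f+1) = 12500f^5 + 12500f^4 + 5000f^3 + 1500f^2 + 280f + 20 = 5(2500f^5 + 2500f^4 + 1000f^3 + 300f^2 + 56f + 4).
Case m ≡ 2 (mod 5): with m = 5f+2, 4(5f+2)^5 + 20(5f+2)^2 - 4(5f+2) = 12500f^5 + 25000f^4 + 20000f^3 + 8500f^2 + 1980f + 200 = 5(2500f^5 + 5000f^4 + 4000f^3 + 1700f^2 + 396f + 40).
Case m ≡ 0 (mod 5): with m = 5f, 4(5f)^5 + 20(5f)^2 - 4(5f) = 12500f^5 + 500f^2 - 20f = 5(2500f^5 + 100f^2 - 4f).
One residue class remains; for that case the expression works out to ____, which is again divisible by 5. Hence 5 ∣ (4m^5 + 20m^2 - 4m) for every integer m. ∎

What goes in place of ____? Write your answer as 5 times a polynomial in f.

5(2500f^5 + 10000f^4 + 16000f^3 + 12900f^2 + 5276f + 880)

Only m ≡ 4 (mod 5) is unaccounted for. Put m = 5f+4:
4(5f+4)^5 + 20(5f+4)^2 - 4(5f+4) expands to 12500f^5 + 50000f^4 + 80000f^3 + 64500f^2 + 26380f + 4400,
and factoring out 5 leaves 5(2500f^5 + 10000f^4 + 16000f^3 + 12900f^2 + 5276f + 880).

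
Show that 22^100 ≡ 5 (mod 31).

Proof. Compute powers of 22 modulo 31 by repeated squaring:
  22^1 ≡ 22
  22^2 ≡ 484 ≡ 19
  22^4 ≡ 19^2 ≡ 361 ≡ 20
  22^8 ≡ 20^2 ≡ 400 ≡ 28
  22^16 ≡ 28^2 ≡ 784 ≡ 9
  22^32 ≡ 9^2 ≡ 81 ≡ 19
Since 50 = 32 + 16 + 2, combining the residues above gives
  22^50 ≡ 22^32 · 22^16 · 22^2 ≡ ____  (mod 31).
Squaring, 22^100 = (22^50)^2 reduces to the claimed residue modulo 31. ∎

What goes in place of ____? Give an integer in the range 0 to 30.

25

22^32 · 22^16 · 22^2 ≡ 19 · 9 · 19 = 3249.
3249 mod 31 = 25, so 22^50 ≡ 25 (mod 31).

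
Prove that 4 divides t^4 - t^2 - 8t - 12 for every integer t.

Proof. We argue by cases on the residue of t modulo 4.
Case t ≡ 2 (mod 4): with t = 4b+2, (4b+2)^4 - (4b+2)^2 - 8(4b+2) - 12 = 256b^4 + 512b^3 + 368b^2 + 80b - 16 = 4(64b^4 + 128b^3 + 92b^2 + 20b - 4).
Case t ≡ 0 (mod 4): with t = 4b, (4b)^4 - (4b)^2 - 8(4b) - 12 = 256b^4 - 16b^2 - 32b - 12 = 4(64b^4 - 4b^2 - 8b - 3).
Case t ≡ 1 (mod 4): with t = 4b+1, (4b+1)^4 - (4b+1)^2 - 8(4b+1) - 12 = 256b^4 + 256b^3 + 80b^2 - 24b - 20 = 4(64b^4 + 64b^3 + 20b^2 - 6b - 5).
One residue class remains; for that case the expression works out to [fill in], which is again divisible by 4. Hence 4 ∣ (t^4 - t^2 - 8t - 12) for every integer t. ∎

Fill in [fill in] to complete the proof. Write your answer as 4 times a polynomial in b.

The residues treated are {2, 0, 1}, so the missing case is t ≡ 3 (mod 4); write t = 4b+3.
Then (4b+3)^4 - (4b+3)^2 - 8(4b+3) - 12 = 256b^4 + 768b^3 + 848b^2 + 376b + 36 = 4(64b^4 + 192b^3 + 212b^2 + 94b + 9).

4(64b^4 + 192b^3 + 212b^2 + 94b + 9)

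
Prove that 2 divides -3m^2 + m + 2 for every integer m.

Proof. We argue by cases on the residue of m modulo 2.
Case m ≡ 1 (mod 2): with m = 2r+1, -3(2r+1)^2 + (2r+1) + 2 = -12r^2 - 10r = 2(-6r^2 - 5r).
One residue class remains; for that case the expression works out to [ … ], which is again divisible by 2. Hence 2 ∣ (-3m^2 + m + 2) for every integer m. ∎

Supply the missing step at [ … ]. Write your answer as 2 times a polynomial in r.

2(-6r^2 + r + 1)

Only m ≡ 0 (mod 2) is unaccounted for. Put m = 2r:
-3(2r)^2 + (2r) + 2 expands to -12r^2 + 2r + 2,
and factoring out 2 leaves 2(-6r^2 + r + 1).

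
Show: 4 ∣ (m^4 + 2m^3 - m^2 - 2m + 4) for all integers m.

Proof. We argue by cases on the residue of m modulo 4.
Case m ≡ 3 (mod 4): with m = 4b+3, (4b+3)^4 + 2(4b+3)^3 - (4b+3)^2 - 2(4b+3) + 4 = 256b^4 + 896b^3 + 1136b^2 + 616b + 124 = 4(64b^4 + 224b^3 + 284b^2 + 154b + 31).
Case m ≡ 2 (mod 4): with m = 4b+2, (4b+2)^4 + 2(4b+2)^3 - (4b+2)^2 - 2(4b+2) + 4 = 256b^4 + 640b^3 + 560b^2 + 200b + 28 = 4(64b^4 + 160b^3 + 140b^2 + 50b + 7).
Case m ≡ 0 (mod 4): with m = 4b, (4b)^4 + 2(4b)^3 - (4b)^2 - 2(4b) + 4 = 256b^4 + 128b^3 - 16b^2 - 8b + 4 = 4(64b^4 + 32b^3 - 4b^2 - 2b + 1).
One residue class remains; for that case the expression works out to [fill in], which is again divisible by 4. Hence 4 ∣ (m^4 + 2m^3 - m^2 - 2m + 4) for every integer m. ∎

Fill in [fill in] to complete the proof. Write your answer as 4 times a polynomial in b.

4(64b^4 + 96b^3 + 44b^2 + 6b + 1)

Only m ≡ 1 (mod 4) is unaccounted for. Put m = 4b+1:
(4b+1)^4 + 2(4b+1)^3 - (4b+1)^2 - 2(4b+1) + 4 expands to 256b^4 + 384b^3 + 176b^2 + 24b + 4,
and factoring out 4 leaves 4(64b^4 + 96b^3 + 44b^2 + 6b + 1).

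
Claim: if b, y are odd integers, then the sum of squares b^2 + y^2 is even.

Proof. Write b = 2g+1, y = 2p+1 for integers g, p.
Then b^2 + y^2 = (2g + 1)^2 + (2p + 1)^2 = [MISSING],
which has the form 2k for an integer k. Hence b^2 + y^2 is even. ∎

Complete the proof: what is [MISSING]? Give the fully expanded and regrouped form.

2(2g^2 + 2g + 2p^2 + 2p + 1)

Expanding: (2g + 1)^2 + (2p + 1)^2 = 4g^2 + 4g + 4p^2 + 4p + 2.
Every term is even; pulling out the factor of 2 gives 2(2g^2 + 2g + 2p^2 + 2p + 1).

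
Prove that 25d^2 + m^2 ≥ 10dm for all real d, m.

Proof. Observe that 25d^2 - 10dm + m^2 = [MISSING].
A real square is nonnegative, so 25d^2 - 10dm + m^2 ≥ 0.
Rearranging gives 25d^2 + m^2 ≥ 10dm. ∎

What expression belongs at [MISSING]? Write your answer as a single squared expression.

25d^2 - 10dm + m^2 is a perfect-square trinomial: the outer terms are (5d)^2 and (m)^2, and the cross term is -2·5d·m.
So 25d^2 - 10dm + m^2 = (5d - m)^2 ≥ 0.

(5d - m)^2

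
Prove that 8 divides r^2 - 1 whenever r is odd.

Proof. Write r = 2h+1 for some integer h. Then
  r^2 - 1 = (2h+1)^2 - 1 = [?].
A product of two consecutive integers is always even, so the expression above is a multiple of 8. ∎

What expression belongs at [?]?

4h(h + 1)

(2h+1)^2 - 1 = 4h^2 + 4h + 1 - 1 = 4h^2 + 4h = 4h(h+1).
Since h and h+1 are consecutive, h(h+1) is even, and 4·(even) is a multiple of 8.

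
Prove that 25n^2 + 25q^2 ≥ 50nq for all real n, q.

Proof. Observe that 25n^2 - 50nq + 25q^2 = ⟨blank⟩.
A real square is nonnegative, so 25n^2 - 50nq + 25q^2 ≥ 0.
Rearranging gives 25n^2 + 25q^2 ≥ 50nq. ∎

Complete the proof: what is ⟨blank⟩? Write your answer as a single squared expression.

(5n - 5q)^2

The leading and trailing coefficients are 5^2 and 5^2, and 50 = 2·5·5, so the trinomial is (5n - 5q)^2.
Hence 25n^2 - 50nq + 25q^2 ≥ 0.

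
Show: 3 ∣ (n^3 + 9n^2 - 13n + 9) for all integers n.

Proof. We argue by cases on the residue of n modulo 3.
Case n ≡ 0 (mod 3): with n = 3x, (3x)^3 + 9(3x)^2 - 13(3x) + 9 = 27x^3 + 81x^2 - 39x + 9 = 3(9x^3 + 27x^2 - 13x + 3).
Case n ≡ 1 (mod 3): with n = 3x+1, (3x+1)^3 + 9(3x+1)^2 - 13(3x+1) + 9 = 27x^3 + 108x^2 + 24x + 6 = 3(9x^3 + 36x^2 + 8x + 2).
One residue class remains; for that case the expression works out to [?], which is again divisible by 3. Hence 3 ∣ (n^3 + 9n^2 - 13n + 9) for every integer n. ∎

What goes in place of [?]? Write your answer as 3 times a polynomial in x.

3(9x^3 + 45x^2 + 35x + 9)

Only n ≡ 2 (mod 3) is unaccounted for. Put n = 3x+2:
(3x+2)^3 + 9(3x+2)^2 - 13(3x+2) + 9 expands to 27x^3 + 135x^2 + 105x + 27,
and factoring out 3 leaves 3(9x^3 + 45x^2 + 35x + 9).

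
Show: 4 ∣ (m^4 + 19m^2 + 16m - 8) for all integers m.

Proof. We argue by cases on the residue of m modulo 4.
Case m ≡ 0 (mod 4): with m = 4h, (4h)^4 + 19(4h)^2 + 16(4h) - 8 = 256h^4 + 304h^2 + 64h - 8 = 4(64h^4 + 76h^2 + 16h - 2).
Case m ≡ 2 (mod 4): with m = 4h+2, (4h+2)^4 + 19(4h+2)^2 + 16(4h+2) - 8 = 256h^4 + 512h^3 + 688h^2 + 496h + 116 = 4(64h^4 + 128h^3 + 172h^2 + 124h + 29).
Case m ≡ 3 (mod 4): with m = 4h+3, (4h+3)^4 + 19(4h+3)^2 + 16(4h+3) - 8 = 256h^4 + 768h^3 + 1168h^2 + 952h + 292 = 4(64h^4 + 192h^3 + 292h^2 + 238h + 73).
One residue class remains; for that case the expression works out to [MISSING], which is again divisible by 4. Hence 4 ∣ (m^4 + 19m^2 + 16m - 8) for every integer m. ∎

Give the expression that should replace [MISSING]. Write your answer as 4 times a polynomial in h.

4(64h^4 + 64h^3 + 100h^2 + 58h + 7)

Only m ≡ 1 (mod 4) is unaccounted for. Put m = 4h+1:
(4h+1)^4 + 19(4h+1)^2 + 16(4h+1) - 8 expands to 256h^4 + 256h^3 + 400h^2 + 232h + 28,
and factoring out 4 leaves 4(64h^4 + 64h^3 + 100h^2 + 58h + 7).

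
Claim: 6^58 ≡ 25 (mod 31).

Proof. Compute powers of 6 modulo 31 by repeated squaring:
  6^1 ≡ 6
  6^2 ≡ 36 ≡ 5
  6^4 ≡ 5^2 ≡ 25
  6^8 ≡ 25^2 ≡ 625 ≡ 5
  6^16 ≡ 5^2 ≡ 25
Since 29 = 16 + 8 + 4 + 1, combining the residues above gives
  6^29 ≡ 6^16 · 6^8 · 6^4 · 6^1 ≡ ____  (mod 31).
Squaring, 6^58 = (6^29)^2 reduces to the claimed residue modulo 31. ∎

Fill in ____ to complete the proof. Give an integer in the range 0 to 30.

26

Multiply the listed residues: 25 · 5 · 25 · 6 = 125 → 3125 → 18750.
Reducing modulo 31: 18750 = 604·31 + 26, so 6^29 ≡ 26.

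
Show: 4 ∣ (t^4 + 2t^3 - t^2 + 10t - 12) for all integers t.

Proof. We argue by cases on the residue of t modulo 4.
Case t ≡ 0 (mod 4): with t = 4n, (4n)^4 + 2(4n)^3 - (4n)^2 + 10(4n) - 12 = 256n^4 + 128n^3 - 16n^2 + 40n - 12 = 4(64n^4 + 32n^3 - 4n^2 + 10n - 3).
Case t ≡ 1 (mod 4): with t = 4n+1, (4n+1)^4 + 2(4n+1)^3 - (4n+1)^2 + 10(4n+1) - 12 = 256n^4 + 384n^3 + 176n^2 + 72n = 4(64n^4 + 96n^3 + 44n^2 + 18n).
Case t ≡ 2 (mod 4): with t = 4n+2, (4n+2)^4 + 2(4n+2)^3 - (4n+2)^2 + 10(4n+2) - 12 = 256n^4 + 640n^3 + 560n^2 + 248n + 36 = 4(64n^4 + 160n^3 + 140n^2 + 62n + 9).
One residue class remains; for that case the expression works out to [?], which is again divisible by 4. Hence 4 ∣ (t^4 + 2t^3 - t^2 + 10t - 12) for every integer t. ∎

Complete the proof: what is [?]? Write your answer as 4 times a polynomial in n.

Only t ≡ 3 (mod 4) is unaccounted for. Put t = 4n+3:
(4n+3)^4 + 2(4n+3)^3 - (4n+3)^2 + 10(4n+3) - 12 expands to 256n^4 + 896n^3 + 1136n^2 + 664n + 144,
and factoring out 4 leaves 4(64n^4 + 224n^3 + 284n^2 + 166n + 36).

4(64n^4 + 224n^3 + 284n^2 + 166n + 36)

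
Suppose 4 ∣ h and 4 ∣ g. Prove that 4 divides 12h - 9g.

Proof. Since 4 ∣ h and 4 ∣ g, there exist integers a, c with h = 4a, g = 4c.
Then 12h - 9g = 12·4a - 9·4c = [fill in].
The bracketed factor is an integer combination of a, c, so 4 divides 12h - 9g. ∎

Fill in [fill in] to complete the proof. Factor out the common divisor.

Each term has a factor of 4: 12·4a - 9·4c = 4·(12a - 9c).
Since 12a - 9c is an integer, 4 ∣ (12h - 9g).

4(12a - 9c)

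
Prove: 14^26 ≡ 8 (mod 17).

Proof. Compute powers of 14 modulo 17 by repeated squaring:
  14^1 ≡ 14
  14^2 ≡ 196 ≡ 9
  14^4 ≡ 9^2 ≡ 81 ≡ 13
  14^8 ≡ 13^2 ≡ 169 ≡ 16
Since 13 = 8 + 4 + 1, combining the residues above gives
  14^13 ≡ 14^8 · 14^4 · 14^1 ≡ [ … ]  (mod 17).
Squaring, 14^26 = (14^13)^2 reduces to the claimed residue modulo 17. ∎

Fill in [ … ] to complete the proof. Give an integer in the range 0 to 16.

14^8 · 14^4 · 14^1 ≡ 16 · 13 · 14 = 2912.
2912 mod 17 = 5, so 14^13 ≡ 5 (mod 17).

5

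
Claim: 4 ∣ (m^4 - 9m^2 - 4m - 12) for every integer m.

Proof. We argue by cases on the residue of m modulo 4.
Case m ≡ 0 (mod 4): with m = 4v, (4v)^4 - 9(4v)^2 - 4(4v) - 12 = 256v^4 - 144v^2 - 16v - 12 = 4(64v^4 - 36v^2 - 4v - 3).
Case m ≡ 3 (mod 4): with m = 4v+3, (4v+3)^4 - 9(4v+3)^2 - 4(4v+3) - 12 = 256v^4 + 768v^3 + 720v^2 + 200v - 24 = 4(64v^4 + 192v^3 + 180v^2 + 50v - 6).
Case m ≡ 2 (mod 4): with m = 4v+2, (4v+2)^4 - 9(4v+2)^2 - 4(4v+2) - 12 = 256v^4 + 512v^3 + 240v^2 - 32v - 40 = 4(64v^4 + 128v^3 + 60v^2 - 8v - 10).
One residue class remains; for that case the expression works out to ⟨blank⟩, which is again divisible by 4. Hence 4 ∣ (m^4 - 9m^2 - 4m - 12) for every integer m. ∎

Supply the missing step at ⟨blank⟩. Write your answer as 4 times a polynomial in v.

Only m ≡ 1 (mod 4) is unaccounted for. Put m = 4v+1:
(4v+1)^4 - 9(4v+1)^2 - 4(4v+1) - 12 expands to 256v^4 + 256v^3 - 48v^2 - 72v - 24,
and factoring out 4 leaves 4(64v^4 + 64v^3 - 12v^2 - 18v - 6).

4(64v^4 + 64v^3 - 12v^2 - 18v - 6)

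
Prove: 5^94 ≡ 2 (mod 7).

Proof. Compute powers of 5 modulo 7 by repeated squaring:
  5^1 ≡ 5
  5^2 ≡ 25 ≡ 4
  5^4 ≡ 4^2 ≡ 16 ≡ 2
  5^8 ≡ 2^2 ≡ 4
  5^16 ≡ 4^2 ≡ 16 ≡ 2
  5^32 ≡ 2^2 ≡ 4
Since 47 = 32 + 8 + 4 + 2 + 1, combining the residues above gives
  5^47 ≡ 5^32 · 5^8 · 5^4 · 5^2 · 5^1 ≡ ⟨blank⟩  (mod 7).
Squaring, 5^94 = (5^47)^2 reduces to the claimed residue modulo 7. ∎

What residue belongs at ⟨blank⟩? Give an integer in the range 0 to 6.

Multiply the listed residues: 4 · 4 · 2 · 4 · 5 = 16 → 32 → 128 → 640.
Reducing modulo 7: 640 = 91·7 + 3, so 5^47 ≡ 3.

3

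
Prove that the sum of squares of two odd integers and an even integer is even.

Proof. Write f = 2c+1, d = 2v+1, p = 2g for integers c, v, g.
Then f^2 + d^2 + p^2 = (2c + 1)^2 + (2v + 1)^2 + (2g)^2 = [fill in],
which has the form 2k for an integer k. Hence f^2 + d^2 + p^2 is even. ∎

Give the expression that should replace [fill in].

2(2c^2 + 2c + 2g^2 + 2v^2 + 2v + 1)

(2c + 1)^2 + (2v + 1)^2 + (2g)^2 = 4c^2 + 4c + 4g^2 + 4v^2 + 4v + 2
= 2(2c^2 + 2c + 2g^2 + 2v^2 + 2v + 1).
Since 2c^2 + 2c + 2g^2 + 2v^2 + 2v + 1 is an integer, the sum of squares is of the form 2k for an integer k.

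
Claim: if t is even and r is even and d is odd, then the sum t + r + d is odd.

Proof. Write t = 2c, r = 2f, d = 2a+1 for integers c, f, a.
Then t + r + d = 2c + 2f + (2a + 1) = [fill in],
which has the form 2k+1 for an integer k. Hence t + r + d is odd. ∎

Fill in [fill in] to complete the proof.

2(a + c + f) + 1

Expanding: 2c + 2f + (2a + 1) = 2a + 2c + 2f + 1.
Every term except the constant is even, so this is 2(a + c + f) + 1,
and a + c + f ∈ ℤ gives the required form.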